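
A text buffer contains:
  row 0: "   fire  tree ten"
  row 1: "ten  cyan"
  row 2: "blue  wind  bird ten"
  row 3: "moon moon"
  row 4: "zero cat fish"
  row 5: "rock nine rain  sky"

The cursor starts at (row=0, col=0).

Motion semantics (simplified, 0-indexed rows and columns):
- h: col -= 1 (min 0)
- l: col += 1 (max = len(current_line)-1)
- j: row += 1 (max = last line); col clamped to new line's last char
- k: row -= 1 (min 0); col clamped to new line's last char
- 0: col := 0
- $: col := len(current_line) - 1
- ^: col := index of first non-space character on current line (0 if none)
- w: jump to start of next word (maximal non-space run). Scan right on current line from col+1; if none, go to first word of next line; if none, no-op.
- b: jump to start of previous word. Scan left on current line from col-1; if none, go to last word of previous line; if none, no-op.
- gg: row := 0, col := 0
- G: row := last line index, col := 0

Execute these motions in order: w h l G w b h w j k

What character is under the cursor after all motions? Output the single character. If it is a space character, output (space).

After 1 (w): row=0 col=3 char='f'
After 2 (h): row=0 col=2 char='_'
After 3 (l): row=0 col=3 char='f'
After 4 (G): row=5 col=0 char='r'
After 5 (w): row=5 col=5 char='n'
After 6 (b): row=5 col=0 char='r'
After 7 (h): row=5 col=0 char='r'
After 8 (w): row=5 col=5 char='n'
After 9 (j): row=5 col=5 char='n'
After 10 (k): row=4 col=5 char='c'

Answer: c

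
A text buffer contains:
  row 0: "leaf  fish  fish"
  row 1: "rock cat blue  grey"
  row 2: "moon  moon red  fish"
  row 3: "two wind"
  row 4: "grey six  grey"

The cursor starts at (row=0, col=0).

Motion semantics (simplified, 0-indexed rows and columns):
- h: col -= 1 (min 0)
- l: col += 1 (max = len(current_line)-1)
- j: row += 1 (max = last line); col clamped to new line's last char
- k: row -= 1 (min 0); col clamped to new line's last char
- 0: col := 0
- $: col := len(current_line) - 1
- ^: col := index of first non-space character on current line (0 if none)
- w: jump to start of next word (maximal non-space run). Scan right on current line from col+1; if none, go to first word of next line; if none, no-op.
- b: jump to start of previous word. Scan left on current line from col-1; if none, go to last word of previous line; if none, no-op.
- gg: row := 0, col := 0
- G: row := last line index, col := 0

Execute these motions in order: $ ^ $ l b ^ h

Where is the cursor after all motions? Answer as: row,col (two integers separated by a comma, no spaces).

Answer: 0,0

Derivation:
After 1 ($): row=0 col=15 char='h'
After 2 (^): row=0 col=0 char='l'
After 3 ($): row=0 col=15 char='h'
After 4 (l): row=0 col=15 char='h'
After 5 (b): row=0 col=12 char='f'
After 6 (^): row=0 col=0 char='l'
After 7 (h): row=0 col=0 char='l'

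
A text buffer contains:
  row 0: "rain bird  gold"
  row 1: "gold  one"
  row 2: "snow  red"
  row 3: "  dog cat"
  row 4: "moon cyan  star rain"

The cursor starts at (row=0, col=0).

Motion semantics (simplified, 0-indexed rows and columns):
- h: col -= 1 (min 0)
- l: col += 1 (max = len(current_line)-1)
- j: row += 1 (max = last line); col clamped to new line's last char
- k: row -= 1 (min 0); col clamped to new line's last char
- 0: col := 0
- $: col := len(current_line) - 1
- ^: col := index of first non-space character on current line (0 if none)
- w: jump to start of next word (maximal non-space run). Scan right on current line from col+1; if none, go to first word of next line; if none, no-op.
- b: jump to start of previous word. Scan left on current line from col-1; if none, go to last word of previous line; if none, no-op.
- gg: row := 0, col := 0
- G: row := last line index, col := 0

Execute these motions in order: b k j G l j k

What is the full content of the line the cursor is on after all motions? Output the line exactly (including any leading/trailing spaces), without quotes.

After 1 (b): row=0 col=0 char='r'
After 2 (k): row=0 col=0 char='r'
After 3 (j): row=1 col=0 char='g'
After 4 (G): row=4 col=0 char='m'
After 5 (l): row=4 col=1 char='o'
After 6 (j): row=4 col=1 char='o'
After 7 (k): row=3 col=1 char='_'

Answer:   dog cat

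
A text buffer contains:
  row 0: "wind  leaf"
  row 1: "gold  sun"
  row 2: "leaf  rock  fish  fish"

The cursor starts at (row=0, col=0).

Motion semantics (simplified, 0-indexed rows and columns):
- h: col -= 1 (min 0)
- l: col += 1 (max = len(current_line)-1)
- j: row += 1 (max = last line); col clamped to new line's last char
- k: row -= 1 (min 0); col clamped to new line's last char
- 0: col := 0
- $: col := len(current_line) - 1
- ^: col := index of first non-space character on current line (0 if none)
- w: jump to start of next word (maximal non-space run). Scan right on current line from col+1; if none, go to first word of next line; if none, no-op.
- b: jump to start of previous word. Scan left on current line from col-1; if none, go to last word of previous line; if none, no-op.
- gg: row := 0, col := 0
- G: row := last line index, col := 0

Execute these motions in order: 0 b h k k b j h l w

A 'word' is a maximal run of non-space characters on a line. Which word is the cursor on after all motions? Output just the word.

Answer: sun

Derivation:
After 1 (0): row=0 col=0 char='w'
After 2 (b): row=0 col=0 char='w'
After 3 (h): row=0 col=0 char='w'
After 4 (k): row=0 col=0 char='w'
After 5 (k): row=0 col=0 char='w'
After 6 (b): row=0 col=0 char='w'
After 7 (j): row=1 col=0 char='g'
After 8 (h): row=1 col=0 char='g'
After 9 (l): row=1 col=1 char='o'
After 10 (w): row=1 col=6 char='s'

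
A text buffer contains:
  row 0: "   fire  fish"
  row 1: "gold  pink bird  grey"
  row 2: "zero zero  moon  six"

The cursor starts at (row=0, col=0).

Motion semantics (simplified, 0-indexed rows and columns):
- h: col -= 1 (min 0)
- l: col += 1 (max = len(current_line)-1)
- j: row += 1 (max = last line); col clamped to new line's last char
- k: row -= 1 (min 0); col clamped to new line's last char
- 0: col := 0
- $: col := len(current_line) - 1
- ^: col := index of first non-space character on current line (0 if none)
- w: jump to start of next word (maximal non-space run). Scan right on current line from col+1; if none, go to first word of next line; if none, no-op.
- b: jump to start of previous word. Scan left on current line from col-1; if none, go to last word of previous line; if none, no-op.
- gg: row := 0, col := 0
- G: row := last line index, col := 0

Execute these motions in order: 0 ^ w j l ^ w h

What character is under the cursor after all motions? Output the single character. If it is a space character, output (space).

After 1 (0): row=0 col=0 char='_'
After 2 (^): row=0 col=3 char='f'
After 3 (w): row=0 col=9 char='f'
After 4 (j): row=1 col=9 char='k'
After 5 (l): row=1 col=10 char='_'
After 6 (^): row=1 col=0 char='g'
After 7 (w): row=1 col=6 char='p'
After 8 (h): row=1 col=5 char='_'

Answer: (space)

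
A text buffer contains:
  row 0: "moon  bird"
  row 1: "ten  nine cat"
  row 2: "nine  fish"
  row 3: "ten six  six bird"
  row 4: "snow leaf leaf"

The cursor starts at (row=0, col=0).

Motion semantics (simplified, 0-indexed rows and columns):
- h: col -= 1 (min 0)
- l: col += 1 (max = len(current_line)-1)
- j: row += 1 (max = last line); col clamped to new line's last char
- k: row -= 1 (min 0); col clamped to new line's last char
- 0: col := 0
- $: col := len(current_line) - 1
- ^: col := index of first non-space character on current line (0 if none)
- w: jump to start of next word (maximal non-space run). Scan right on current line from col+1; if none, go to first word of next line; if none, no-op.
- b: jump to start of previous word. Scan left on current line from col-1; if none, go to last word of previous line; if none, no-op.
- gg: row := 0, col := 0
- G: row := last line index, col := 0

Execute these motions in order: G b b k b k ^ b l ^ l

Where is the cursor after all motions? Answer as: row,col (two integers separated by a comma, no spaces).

Answer: 0,1

Derivation:
After 1 (G): row=4 col=0 char='s'
After 2 (b): row=3 col=13 char='b'
After 3 (b): row=3 col=9 char='s'
After 4 (k): row=2 col=9 char='h'
After 5 (b): row=2 col=6 char='f'
After 6 (k): row=1 col=6 char='i'
After 7 (^): row=1 col=0 char='t'
After 8 (b): row=0 col=6 char='b'
After 9 (l): row=0 col=7 char='i'
After 10 (^): row=0 col=0 char='m'
After 11 (l): row=0 col=1 char='o'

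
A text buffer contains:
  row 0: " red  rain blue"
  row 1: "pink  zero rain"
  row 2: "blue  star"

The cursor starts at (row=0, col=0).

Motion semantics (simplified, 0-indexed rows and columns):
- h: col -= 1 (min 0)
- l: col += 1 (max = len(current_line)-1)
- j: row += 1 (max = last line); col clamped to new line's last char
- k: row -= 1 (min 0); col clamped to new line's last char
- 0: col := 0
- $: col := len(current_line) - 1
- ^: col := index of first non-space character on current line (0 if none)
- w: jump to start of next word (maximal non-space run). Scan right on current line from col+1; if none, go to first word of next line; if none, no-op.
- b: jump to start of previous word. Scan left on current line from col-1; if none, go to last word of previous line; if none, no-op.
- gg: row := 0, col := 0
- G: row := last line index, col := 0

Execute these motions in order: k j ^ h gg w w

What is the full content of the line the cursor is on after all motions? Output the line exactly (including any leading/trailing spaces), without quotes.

After 1 (k): row=0 col=0 char='_'
After 2 (j): row=1 col=0 char='p'
After 3 (^): row=1 col=0 char='p'
After 4 (h): row=1 col=0 char='p'
After 5 (gg): row=0 col=0 char='_'
After 6 (w): row=0 col=1 char='r'
After 7 (w): row=0 col=6 char='r'

Answer:  red  rain blue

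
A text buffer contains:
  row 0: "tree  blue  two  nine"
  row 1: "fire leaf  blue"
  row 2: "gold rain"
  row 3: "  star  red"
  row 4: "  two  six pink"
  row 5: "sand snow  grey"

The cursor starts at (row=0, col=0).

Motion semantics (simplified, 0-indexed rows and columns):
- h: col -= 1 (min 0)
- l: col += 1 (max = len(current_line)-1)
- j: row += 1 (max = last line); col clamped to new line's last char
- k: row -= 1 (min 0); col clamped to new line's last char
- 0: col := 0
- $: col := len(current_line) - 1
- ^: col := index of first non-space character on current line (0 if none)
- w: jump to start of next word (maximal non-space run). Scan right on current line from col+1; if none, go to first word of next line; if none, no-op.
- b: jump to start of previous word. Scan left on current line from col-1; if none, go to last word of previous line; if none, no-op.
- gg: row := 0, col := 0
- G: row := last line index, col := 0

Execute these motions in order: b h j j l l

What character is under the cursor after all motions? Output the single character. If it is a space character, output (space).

After 1 (b): row=0 col=0 char='t'
After 2 (h): row=0 col=0 char='t'
After 3 (j): row=1 col=0 char='f'
After 4 (j): row=2 col=0 char='g'
After 5 (l): row=2 col=1 char='o'
After 6 (l): row=2 col=2 char='l'

Answer: l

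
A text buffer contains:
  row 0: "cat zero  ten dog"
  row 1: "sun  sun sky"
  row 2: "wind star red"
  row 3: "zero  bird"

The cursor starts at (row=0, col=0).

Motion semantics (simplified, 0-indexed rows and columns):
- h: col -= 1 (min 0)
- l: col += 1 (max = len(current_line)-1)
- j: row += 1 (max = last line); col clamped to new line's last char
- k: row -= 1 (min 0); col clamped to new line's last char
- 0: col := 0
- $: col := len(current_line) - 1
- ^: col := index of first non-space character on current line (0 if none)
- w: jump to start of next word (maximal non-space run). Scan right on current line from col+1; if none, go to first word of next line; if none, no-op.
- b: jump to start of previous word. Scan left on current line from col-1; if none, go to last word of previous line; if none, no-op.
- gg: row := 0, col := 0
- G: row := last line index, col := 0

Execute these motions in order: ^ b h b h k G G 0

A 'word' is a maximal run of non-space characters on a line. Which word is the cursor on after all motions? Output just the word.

After 1 (^): row=0 col=0 char='c'
After 2 (b): row=0 col=0 char='c'
After 3 (h): row=0 col=0 char='c'
After 4 (b): row=0 col=0 char='c'
After 5 (h): row=0 col=0 char='c'
After 6 (k): row=0 col=0 char='c'
After 7 (G): row=3 col=0 char='z'
After 8 (G): row=3 col=0 char='z'
After 9 (0): row=3 col=0 char='z'

Answer: zero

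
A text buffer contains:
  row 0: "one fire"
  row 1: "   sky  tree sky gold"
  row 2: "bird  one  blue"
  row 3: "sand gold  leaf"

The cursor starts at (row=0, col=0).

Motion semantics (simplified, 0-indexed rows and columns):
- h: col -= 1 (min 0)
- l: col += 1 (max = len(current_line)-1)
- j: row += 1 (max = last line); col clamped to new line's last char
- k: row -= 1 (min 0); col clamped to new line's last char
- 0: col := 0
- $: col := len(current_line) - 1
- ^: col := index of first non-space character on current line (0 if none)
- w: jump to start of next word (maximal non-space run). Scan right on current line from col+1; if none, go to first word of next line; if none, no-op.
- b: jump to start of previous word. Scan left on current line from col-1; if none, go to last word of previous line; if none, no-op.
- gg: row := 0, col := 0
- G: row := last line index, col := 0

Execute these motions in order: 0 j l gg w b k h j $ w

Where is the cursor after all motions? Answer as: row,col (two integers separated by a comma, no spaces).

Answer: 2,0

Derivation:
After 1 (0): row=0 col=0 char='o'
After 2 (j): row=1 col=0 char='_'
After 3 (l): row=1 col=1 char='_'
After 4 (gg): row=0 col=0 char='o'
After 5 (w): row=0 col=4 char='f'
After 6 (b): row=0 col=0 char='o'
After 7 (k): row=0 col=0 char='o'
After 8 (h): row=0 col=0 char='o'
After 9 (j): row=1 col=0 char='_'
After 10 ($): row=1 col=20 char='d'
After 11 (w): row=2 col=0 char='b'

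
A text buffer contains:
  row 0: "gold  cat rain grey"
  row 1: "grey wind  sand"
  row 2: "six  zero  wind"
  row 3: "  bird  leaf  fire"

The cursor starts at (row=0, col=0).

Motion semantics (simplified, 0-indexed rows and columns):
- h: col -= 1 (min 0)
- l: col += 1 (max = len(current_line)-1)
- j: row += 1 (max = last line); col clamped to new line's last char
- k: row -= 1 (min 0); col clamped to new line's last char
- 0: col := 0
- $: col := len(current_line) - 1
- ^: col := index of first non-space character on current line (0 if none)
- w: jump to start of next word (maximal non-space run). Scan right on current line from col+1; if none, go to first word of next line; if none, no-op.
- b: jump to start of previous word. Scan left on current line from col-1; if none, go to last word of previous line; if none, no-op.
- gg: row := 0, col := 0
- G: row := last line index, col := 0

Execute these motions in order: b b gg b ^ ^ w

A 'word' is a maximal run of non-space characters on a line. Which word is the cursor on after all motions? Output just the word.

After 1 (b): row=0 col=0 char='g'
After 2 (b): row=0 col=0 char='g'
After 3 (gg): row=0 col=0 char='g'
After 4 (b): row=0 col=0 char='g'
After 5 (^): row=0 col=0 char='g'
After 6 (^): row=0 col=0 char='g'
After 7 (w): row=0 col=6 char='c'

Answer: cat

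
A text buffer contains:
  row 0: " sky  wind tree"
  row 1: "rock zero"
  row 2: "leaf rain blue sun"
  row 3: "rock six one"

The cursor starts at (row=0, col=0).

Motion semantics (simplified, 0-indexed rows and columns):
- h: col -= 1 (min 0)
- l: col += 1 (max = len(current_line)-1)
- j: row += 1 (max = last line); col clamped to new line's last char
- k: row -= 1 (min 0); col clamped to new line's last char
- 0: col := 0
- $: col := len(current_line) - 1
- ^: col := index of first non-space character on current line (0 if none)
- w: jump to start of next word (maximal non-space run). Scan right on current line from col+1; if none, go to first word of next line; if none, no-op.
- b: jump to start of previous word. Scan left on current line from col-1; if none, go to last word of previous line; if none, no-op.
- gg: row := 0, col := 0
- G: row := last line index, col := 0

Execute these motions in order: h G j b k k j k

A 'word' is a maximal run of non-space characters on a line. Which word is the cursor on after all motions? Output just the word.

Answer: wind

Derivation:
After 1 (h): row=0 col=0 char='_'
After 2 (G): row=3 col=0 char='r'
After 3 (j): row=3 col=0 char='r'
After 4 (b): row=2 col=15 char='s'
After 5 (k): row=1 col=8 char='o'
After 6 (k): row=0 col=8 char='n'
After 7 (j): row=1 col=8 char='o'
After 8 (k): row=0 col=8 char='n'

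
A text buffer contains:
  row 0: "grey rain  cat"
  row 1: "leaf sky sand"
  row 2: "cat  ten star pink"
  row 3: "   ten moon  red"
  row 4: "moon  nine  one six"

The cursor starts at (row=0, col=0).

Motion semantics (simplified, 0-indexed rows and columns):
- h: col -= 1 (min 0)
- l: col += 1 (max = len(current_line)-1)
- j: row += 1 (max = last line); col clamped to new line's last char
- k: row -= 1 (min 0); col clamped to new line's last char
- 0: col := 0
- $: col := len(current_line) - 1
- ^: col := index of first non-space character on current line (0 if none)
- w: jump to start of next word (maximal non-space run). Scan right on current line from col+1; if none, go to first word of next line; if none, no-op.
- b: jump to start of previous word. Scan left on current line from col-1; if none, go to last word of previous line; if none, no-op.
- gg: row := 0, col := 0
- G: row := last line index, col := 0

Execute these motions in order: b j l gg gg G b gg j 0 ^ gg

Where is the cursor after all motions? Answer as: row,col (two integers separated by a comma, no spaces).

Answer: 0,0

Derivation:
After 1 (b): row=0 col=0 char='g'
After 2 (j): row=1 col=0 char='l'
After 3 (l): row=1 col=1 char='e'
After 4 (gg): row=0 col=0 char='g'
After 5 (gg): row=0 col=0 char='g'
After 6 (G): row=4 col=0 char='m'
After 7 (b): row=3 col=13 char='r'
After 8 (gg): row=0 col=0 char='g'
After 9 (j): row=1 col=0 char='l'
After 10 (0): row=1 col=0 char='l'
After 11 (^): row=1 col=0 char='l'
After 12 (gg): row=0 col=0 char='g'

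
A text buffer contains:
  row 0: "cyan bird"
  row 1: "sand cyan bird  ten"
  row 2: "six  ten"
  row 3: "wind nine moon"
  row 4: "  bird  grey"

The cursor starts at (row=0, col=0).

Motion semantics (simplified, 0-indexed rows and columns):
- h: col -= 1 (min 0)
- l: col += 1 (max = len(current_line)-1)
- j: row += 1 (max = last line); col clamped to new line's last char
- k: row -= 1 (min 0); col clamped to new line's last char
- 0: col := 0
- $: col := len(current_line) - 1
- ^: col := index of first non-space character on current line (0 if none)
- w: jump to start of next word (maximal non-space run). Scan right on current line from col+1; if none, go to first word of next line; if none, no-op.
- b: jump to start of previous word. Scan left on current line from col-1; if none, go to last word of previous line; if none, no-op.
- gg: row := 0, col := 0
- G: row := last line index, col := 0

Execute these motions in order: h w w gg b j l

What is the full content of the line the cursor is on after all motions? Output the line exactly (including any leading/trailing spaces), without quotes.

Answer: sand cyan bird  ten

Derivation:
After 1 (h): row=0 col=0 char='c'
After 2 (w): row=0 col=5 char='b'
After 3 (w): row=1 col=0 char='s'
After 4 (gg): row=0 col=0 char='c'
After 5 (b): row=0 col=0 char='c'
After 6 (j): row=1 col=0 char='s'
After 7 (l): row=1 col=1 char='a'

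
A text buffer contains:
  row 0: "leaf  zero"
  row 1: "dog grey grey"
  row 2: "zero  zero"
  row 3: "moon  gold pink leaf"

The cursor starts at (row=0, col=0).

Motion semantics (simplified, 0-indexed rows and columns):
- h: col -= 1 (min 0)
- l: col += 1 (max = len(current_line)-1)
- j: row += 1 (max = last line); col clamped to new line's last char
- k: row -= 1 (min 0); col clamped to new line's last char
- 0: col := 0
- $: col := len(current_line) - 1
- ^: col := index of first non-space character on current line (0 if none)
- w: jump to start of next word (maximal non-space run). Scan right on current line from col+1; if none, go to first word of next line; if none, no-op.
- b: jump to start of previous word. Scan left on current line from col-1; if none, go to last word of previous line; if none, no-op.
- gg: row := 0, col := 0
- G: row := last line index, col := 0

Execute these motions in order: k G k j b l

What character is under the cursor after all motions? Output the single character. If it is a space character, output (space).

After 1 (k): row=0 col=0 char='l'
After 2 (G): row=3 col=0 char='m'
After 3 (k): row=2 col=0 char='z'
After 4 (j): row=3 col=0 char='m'
After 5 (b): row=2 col=6 char='z'
After 6 (l): row=2 col=7 char='e'

Answer: e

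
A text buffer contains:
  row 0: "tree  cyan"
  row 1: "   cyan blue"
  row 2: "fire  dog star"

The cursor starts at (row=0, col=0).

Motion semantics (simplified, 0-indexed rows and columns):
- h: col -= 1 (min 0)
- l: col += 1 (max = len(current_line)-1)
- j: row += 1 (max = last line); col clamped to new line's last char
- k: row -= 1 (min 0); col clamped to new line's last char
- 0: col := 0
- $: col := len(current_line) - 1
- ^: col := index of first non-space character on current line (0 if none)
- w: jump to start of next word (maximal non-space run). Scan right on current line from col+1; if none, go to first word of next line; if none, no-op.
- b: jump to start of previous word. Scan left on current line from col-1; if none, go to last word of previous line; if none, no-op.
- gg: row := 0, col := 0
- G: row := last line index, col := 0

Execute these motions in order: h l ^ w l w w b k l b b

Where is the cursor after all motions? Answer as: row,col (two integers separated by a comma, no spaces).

Answer: 0,0

Derivation:
After 1 (h): row=0 col=0 char='t'
After 2 (l): row=0 col=1 char='r'
After 3 (^): row=0 col=0 char='t'
After 4 (w): row=0 col=6 char='c'
After 5 (l): row=0 col=7 char='y'
After 6 (w): row=1 col=3 char='c'
After 7 (w): row=1 col=8 char='b'
After 8 (b): row=1 col=3 char='c'
After 9 (k): row=0 col=3 char='e'
After 10 (l): row=0 col=4 char='_'
After 11 (b): row=0 col=0 char='t'
After 12 (b): row=0 col=0 char='t'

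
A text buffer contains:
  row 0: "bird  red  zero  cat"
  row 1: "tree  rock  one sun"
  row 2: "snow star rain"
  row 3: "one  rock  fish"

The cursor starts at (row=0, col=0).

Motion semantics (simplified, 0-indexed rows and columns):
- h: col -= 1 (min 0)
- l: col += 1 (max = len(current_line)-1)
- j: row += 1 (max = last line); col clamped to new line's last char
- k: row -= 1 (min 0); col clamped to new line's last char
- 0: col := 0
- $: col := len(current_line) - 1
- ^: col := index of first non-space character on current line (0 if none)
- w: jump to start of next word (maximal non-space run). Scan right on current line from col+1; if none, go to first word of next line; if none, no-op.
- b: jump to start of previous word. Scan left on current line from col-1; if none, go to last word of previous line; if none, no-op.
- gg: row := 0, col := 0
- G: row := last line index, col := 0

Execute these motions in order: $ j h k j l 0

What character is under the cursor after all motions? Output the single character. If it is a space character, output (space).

After 1 ($): row=0 col=19 char='t'
After 2 (j): row=1 col=18 char='n'
After 3 (h): row=1 col=17 char='u'
After 4 (k): row=0 col=17 char='c'
After 5 (j): row=1 col=17 char='u'
After 6 (l): row=1 col=18 char='n'
After 7 (0): row=1 col=0 char='t'

Answer: t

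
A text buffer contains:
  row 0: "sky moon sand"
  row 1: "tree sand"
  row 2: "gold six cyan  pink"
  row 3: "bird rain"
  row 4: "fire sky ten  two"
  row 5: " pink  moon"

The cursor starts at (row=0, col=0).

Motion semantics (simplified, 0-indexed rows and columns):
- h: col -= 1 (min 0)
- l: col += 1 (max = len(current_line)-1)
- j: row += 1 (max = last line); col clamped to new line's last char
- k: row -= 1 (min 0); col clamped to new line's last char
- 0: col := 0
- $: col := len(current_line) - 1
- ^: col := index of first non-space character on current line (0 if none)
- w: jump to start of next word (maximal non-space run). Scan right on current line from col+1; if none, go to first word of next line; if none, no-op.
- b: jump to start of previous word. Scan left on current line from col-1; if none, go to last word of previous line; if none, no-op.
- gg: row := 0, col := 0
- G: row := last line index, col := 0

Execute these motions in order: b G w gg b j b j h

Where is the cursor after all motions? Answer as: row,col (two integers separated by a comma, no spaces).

After 1 (b): row=0 col=0 char='s'
After 2 (G): row=5 col=0 char='_'
After 3 (w): row=5 col=1 char='p'
After 4 (gg): row=0 col=0 char='s'
After 5 (b): row=0 col=0 char='s'
After 6 (j): row=1 col=0 char='t'
After 7 (b): row=0 col=9 char='s'
After 8 (j): row=1 col=8 char='d'
After 9 (h): row=1 col=7 char='n'

Answer: 1,7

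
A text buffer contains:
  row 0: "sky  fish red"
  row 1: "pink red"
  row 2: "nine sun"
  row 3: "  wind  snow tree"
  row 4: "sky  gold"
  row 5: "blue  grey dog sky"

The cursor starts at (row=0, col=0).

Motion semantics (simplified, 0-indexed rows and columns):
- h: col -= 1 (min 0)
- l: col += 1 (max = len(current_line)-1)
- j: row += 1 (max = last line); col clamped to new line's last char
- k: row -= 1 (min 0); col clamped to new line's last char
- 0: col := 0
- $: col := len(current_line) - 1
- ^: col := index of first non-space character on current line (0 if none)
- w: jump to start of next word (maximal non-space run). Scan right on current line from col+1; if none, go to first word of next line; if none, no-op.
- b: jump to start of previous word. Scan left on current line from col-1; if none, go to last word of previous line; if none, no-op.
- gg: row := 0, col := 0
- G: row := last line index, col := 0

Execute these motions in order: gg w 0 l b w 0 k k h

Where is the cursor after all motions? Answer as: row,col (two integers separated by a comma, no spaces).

After 1 (gg): row=0 col=0 char='s'
After 2 (w): row=0 col=5 char='f'
After 3 (0): row=0 col=0 char='s'
After 4 (l): row=0 col=1 char='k'
After 5 (b): row=0 col=0 char='s'
After 6 (w): row=0 col=5 char='f'
After 7 (0): row=0 col=0 char='s'
After 8 (k): row=0 col=0 char='s'
After 9 (k): row=0 col=0 char='s'
After 10 (h): row=0 col=0 char='s'

Answer: 0,0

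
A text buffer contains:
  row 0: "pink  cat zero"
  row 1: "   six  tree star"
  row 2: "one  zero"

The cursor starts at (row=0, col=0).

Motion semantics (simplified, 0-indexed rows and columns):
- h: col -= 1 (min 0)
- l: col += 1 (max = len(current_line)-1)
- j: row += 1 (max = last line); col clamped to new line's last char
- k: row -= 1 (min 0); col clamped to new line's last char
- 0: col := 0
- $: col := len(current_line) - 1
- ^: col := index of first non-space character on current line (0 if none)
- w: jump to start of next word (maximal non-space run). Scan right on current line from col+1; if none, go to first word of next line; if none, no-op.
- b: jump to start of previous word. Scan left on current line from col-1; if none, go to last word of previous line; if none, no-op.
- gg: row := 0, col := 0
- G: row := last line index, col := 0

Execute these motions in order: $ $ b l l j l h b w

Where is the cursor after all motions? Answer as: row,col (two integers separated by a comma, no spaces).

Answer: 1,13

Derivation:
After 1 ($): row=0 col=13 char='o'
After 2 ($): row=0 col=13 char='o'
After 3 (b): row=0 col=10 char='z'
After 4 (l): row=0 col=11 char='e'
After 5 (l): row=0 col=12 char='r'
After 6 (j): row=1 col=12 char='_'
After 7 (l): row=1 col=13 char='s'
After 8 (h): row=1 col=12 char='_'
After 9 (b): row=1 col=8 char='t'
After 10 (w): row=1 col=13 char='s'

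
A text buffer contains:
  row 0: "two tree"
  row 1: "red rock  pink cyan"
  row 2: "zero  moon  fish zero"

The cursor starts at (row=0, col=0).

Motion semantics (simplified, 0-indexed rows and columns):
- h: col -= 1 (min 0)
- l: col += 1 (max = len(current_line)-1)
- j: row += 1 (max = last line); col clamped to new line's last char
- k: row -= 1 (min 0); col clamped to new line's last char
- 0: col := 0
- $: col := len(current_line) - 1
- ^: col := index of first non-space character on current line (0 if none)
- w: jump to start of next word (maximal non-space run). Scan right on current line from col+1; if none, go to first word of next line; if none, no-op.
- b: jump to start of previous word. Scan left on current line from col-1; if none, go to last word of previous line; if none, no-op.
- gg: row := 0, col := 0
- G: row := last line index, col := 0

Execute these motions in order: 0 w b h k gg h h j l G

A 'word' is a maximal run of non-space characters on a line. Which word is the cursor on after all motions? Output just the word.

Answer: zero

Derivation:
After 1 (0): row=0 col=0 char='t'
After 2 (w): row=0 col=4 char='t'
After 3 (b): row=0 col=0 char='t'
After 4 (h): row=0 col=0 char='t'
After 5 (k): row=0 col=0 char='t'
After 6 (gg): row=0 col=0 char='t'
After 7 (h): row=0 col=0 char='t'
After 8 (h): row=0 col=0 char='t'
After 9 (j): row=1 col=0 char='r'
After 10 (l): row=1 col=1 char='e'
After 11 (G): row=2 col=0 char='z'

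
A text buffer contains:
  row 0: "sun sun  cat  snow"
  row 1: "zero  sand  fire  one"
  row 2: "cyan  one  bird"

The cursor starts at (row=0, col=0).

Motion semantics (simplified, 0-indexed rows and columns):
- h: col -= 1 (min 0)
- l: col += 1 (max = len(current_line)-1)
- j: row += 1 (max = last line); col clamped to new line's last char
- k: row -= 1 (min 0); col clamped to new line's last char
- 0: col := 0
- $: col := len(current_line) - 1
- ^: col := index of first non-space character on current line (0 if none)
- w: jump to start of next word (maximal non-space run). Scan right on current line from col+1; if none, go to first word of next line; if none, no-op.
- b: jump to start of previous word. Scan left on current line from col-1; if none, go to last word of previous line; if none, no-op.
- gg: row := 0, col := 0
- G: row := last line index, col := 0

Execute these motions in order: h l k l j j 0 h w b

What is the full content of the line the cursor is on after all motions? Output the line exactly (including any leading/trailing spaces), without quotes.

Answer: cyan  one  bird

Derivation:
After 1 (h): row=0 col=0 char='s'
After 2 (l): row=0 col=1 char='u'
After 3 (k): row=0 col=1 char='u'
After 4 (l): row=0 col=2 char='n'
After 5 (j): row=1 col=2 char='r'
After 6 (j): row=2 col=2 char='a'
After 7 (0): row=2 col=0 char='c'
After 8 (h): row=2 col=0 char='c'
After 9 (w): row=2 col=6 char='o'
After 10 (b): row=2 col=0 char='c'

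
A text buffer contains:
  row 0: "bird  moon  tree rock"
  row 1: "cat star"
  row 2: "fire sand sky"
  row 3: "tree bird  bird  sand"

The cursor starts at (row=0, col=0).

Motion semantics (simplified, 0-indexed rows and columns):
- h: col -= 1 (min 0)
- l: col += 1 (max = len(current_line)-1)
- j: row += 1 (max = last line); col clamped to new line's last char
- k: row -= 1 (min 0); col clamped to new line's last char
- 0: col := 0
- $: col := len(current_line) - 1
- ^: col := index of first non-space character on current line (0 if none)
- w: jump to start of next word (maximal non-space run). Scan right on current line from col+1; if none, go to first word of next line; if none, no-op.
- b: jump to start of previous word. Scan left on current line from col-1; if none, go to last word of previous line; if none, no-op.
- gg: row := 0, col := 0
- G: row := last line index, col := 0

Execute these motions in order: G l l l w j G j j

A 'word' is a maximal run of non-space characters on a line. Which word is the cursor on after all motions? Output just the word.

Answer: tree

Derivation:
After 1 (G): row=3 col=0 char='t'
After 2 (l): row=3 col=1 char='r'
After 3 (l): row=3 col=2 char='e'
After 4 (l): row=3 col=3 char='e'
After 5 (w): row=3 col=5 char='b'
After 6 (j): row=3 col=5 char='b'
After 7 (G): row=3 col=0 char='t'
After 8 (j): row=3 col=0 char='t'
After 9 (j): row=3 col=0 char='t'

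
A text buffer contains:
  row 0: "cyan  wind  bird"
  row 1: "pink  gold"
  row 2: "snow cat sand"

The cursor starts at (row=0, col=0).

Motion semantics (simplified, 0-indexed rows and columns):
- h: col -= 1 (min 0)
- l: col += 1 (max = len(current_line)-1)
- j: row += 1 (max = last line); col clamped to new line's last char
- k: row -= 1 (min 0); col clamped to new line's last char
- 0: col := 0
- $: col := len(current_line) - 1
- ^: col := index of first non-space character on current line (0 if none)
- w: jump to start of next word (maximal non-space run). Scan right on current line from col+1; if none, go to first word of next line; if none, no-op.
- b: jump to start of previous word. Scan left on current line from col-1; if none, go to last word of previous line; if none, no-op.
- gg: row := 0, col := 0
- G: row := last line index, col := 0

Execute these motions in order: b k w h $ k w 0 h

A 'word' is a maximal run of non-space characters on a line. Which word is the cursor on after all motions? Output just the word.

Answer: pink

Derivation:
After 1 (b): row=0 col=0 char='c'
After 2 (k): row=0 col=0 char='c'
After 3 (w): row=0 col=6 char='w'
After 4 (h): row=0 col=5 char='_'
After 5 ($): row=0 col=15 char='d'
After 6 (k): row=0 col=15 char='d'
After 7 (w): row=1 col=0 char='p'
After 8 (0): row=1 col=0 char='p'
After 9 (h): row=1 col=0 char='p'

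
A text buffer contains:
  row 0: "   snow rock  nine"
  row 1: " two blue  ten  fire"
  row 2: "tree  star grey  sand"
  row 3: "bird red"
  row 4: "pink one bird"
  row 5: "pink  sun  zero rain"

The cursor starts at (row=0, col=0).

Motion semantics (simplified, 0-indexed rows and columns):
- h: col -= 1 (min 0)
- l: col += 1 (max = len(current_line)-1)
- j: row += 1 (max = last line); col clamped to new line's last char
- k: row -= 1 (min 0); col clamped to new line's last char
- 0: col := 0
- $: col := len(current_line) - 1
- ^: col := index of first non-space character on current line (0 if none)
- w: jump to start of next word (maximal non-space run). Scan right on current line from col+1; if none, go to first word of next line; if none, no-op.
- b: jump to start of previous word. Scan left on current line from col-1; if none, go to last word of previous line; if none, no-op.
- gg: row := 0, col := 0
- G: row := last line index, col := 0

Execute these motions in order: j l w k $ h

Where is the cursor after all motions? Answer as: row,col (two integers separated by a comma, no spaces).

Answer: 0,16

Derivation:
After 1 (j): row=1 col=0 char='_'
After 2 (l): row=1 col=1 char='t'
After 3 (w): row=1 col=5 char='b'
After 4 (k): row=0 col=5 char='o'
After 5 ($): row=0 col=17 char='e'
After 6 (h): row=0 col=16 char='n'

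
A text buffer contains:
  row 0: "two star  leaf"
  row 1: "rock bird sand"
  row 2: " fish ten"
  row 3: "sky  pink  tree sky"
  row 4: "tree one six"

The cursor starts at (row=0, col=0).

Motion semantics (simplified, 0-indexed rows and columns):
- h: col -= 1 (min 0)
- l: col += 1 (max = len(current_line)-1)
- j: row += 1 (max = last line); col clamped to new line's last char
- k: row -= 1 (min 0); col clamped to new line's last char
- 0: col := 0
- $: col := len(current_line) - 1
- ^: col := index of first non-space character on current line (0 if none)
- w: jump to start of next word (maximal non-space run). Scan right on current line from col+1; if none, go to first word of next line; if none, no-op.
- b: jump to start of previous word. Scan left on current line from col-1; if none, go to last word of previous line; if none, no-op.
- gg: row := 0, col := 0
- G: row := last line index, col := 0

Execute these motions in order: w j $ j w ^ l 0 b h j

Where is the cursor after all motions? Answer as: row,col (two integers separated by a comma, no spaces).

After 1 (w): row=0 col=4 char='s'
After 2 (j): row=1 col=4 char='_'
After 3 ($): row=1 col=13 char='d'
After 4 (j): row=2 col=8 char='n'
After 5 (w): row=3 col=0 char='s'
After 6 (^): row=3 col=0 char='s'
After 7 (l): row=3 col=1 char='k'
After 8 (0): row=3 col=0 char='s'
After 9 (b): row=2 col=6 char='t'
After 10 (h): row=2 col=5 char='_'
After 11 (j): row=3 col=5 char='p'

Answer: 3,5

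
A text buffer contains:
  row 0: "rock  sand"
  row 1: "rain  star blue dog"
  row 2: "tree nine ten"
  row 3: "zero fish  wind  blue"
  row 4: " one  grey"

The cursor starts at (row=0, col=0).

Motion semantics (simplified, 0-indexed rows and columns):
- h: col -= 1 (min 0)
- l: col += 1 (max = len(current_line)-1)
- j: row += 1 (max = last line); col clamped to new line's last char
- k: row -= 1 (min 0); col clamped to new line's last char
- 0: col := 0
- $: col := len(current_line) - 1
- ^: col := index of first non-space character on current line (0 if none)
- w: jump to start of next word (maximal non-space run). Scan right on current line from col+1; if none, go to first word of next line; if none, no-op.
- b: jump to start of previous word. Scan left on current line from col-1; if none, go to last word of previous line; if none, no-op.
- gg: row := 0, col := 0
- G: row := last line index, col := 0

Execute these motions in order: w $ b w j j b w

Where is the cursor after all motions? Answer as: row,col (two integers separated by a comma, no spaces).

Answer: 3,0

Derivation:
After 1 (w): row=0 col=6 char='s'
After 2 ($): row=0 col=9 char='d'
After 3 (b): row=0 col=6 char='s'
After 4 (w): row=1 col=0 char='r'
After 5 (j): row=2 col=0 char='t'
After 6 (j): row=3 col=0 char='z'
After 7 (b): row=2 col=10 char='t'
After 8 (w): row=3 col=0 char='z'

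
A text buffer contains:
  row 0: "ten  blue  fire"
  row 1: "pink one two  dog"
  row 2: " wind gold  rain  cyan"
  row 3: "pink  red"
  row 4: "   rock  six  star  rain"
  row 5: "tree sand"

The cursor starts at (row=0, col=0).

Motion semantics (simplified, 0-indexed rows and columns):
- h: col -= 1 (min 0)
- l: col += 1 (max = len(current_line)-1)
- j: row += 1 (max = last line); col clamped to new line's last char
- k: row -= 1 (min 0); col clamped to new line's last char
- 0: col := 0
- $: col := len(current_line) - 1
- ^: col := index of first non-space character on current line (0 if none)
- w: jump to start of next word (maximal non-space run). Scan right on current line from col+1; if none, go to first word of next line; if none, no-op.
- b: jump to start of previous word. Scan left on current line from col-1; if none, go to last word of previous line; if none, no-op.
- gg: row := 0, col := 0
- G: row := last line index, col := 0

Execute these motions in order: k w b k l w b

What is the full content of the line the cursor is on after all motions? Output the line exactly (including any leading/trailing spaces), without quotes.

After 1 (k): row=0 col=0 char='t'
After 2 (w): row=0 col=5 char='b'
After 3 (b): row=0 col=0 char='t'
After 4 (k): row=0 col=0 char='t'
After 5 (l): row=0 col=1 char='e'
After 6 (w): row=0 col=5 char='b'
After 7 (b): row=0 col=0 char='t'

Answer: ten  blue  fire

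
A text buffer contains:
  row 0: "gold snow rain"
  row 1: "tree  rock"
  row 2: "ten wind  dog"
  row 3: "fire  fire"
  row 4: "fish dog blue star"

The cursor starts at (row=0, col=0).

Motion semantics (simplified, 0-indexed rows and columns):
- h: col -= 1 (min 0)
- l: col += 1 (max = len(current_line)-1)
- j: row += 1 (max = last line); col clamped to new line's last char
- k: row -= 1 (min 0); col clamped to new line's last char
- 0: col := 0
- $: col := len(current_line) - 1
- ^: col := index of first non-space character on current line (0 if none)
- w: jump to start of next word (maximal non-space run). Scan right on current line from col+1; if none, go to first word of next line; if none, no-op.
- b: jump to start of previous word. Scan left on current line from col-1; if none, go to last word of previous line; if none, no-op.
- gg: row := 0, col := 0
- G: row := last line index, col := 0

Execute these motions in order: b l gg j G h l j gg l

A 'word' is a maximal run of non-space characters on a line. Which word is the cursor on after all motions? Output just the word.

Answer: gold

Derivation:
After 1 (b): row=0 col=0 char='g'
After 2 (l): row=0 col=1 char='o'
After 3 (gg): row=0 col=0 char='g'
After 4 (j): row=1 col=0 char='t'
After 5 (G): row=4 col=0 char='f'
After 6 (h): row=4 col=0 char='f'
After 7 (l): row=4 col=1 char='i'
After 8 (j): row=4 col=1 char='i'
After 9 (gg): row=0 col=0 char='g'
After 10 (l): row=0 col=1 char='o'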